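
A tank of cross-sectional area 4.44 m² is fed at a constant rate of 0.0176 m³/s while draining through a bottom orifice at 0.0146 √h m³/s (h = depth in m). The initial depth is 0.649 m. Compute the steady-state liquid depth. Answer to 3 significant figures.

Level balance: A dh/dt = 0.0176 − 0.0146 √h. Setting dh/dt = 0:
Q_in = 0.0146 √h_ss ⇒ √h_ss = 0.0176/0.0146 = 1.2055.
h_ss = 1.2055² = 1.4532 m. (Since h₀ = 0.649 m < h_ss, the level will rise toward this value.)

1.45 m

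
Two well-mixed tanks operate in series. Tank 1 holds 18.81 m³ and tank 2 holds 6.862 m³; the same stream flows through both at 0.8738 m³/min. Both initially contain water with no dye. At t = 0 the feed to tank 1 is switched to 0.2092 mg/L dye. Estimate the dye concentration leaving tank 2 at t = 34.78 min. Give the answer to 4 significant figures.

0.1452 mg/L

Species balance on tank i: dCᵢ/dt = (Cᵢ₋₁ − Cᵢ)/τᵢ with τᵢ = Vᵢ/Q.
τ₁ = 18.81/0.8738 = 21.5267 min; τ₂ = 6.862/0.8738 = 7.85306 min.
Solving the cascade with C₁(0)=C₂(0)=0 gives C₂(t) = C_in[1 − (τ₁ e^(−t/τ₁) − τ₂ e^(−t/τ₂))/(τ₁ − τ₂)].
At t = 34.78: e^(−t/τ₁) = 0.198757, e^(−t/τ₂) = 0.0119282.
C₂ = 0.2092·[1 − (21.5267·0.198757 − 7.85306·0.0119282)/(13.6736)] = 0.2092·0.693943 = 0.145173 mg/L.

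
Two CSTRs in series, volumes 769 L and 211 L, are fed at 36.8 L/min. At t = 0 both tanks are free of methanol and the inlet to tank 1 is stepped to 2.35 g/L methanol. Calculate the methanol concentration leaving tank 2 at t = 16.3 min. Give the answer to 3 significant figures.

Each tank obeys Vᵢ dCᵢ/dt = Q(Cᵢ₋₁ − Cᵢ), so τᵢ = Vᵢ/Q.
τ₁ = 769/36.8 = 20.897 min; τ₂ = 211/36.8 = 5.7337 min.
Solving the cascade with C₁(0)=C₂(0)=0 gives C₂(t) = C_in[1 − (τ₁ e^(−t/τ₁) − τ₂ e^(−t/τ₂))/(τ₁ − τ₂)].
At t = 16.3: e^(−t/τ₁) = 0.45839, e^(−t/τ₂) = 0.058260.
C₂ = 2.35·[1 − (20.897·0.45839 − 5.7337·0.058260)/(15.163)] = 2.35·0.39030 = 0.91721 g/L.

0.917 g/L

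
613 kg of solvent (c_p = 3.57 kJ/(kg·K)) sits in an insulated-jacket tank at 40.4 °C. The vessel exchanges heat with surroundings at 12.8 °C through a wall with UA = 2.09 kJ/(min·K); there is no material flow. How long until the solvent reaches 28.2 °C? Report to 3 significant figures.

Heat balance on the well-mixed liquid: M c_p dT/dt = −UA(T − T_amb).
τ = M c_p/UA = 1047.1 min; T_ss = T_amb = 12.800 °C.
T(t) = T_ss + (T₀ − T_ss)e^(−t/τ); set T = 28.2:
t = −τ ln[(T − T_ss)/(T₀ − T_ss)] = −1047.1 · ln(0.55797) = 610.92 min.

611 min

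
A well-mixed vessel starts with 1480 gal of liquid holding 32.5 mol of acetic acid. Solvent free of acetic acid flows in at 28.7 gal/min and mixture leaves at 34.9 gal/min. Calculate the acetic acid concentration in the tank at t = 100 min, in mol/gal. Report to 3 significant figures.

0.00178 mol/gal

Let m(t) be the amount of acetic acid. Volume: V(t) = V₀ + (Q_in − Q_out) t = 1480 − 6.2000 t; V(100) = 860.00 gal.
Species balance (pure solvent in): dm/dt = −Q_out · m/V(t).
Separate: dm/m = −Q_out dt/V(t) ⇒ ln(m/m₀) = −(Q_out/(Q_in−Q_out)) ln(V/V₀).
m = m₀ (V₀/V)^(Q_out/(Q_in−Q_out)) = 32.5 × (1480/860.00)^(-5.6290) = 1.5303 mol.
C = m/V = 1.5303/860.00 = 0.0017794 mol/gal.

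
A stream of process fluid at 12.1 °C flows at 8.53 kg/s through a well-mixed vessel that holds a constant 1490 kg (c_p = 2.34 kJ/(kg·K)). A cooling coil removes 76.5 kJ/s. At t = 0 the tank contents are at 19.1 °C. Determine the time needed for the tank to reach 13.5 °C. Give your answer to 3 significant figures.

Heat balance on the well-mixed liquid: M c_p dT/dt = ṁ c_p (T_in − T) − 76.5.
τ = M/ṁ = 174.68 s; T_ss = T_in − Q̇/(ṁ c_p) = 8.2674 °C.
T(t) = T_ss + (T₀ − T_ss) e^(−t/τ). Set T = 13.5:
e^(−t/τ) = (13.5 − 8.2674)/(19.1 − 8.2674) = 0.48304
t = −174.68 · ln(0.48304) = 127.10 s.

127 s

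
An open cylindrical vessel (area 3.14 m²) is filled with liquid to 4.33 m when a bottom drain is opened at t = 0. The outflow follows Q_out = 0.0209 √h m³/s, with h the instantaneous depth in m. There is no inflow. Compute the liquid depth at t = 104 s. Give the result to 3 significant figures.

3.01 m

A dh/dt = −Q_out = −0.0209 √h.
Separate and integrate: 2(√h − √h₀) = −(0.0209/A) t.
√h = √4.33 − 0.0209·104/(2·3.14) = 2.0809 − 0.34611 = 1.7348.
h = 1.7348² = 3.0094 m.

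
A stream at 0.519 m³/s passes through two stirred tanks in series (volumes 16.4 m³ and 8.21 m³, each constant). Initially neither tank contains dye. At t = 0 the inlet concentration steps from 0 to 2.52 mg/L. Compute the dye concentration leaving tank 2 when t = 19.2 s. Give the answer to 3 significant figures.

0.522 mg/L

Each tank obeys Vᵢ dCᵢ/dt = Q(Cᵢ₋₁ − Cᵢ), so τᵢ = Vᵢ/Q.
τ₁ = 16.4/0.519 = 31.599 s; τ₂ = 8.21/0.519 = 15.819 s.
Solving the cascade with C₁(0)=C₂(0)=0 gives C₂(t) = C_in[1 − (τ₁ e^(−t/τ₁) − τ₂ e^(−t/τ₂))/(τ₁ − τ₂)].
At t = 19.2: e^(−t/τ₁) = 0.54465, e^(−t/τ₂) = 0.29708.
C₂ = 2.52·[1 − (31.599·0.54465 − 15.819·0.29708)/(15.780)] = 2.52·0.20718 = 0.52209 mg/L.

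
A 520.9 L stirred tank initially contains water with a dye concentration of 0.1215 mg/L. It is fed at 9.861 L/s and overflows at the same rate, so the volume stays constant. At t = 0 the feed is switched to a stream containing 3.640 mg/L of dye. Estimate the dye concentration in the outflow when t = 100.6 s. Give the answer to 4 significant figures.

3.116 mg/L

Unsteady species balance (constant V, well mixed): V dC/dt = Q(C_in − C).
Rewrite as dC/dt + C/τ = C_in/τ, τ = V/Q = 52.8243 s.
C approaches C_in exponentially: C(t) = C_in + (C₀ − C_in) e^(−t/τ).
C(100.6) = 3.640 + (0.1215 − 3.640)·e^(−100.6/52.8243) = 3.640 + (-3.51850)·0.148908 = 3.11607 mg/L.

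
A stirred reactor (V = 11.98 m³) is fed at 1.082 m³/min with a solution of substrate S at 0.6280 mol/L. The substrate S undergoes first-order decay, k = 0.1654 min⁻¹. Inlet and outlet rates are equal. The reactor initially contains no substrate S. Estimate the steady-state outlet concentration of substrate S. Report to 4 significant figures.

Accumulation = in − out − consumed: V dC/dt = Q C_in − Q C − k V C.
Steady state (dC/dt = 0): C_ss = Q C_in/(Q + kV) = C_in/(1 + kV/Q).
C_ss = 1.082·0.6280/(1.082 + 0.1654·11.98) = 0.679496/3.06349 = 0.221804 mol/L.

0.2218 mol/L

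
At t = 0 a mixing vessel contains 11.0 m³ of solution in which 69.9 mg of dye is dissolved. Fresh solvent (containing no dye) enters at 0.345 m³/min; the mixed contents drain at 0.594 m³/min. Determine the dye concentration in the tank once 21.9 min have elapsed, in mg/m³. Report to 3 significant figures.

Let m(t) be the amount of dye. Volume: V(t) = V₀ + (Q_in − Q_out) t = 11.0 − 0.24900 t; V(21.9) = 5.5469 m³.
Solute balance: dm/dt = 0 − Q_out C = −Q_out m/V(t).
Separate: dm/m = −Q_out dt/V(t) ⇒ ln(m/m₀) = −(Q_out/(Q_in−Q_out)) ln(V/V₀).
m = m₀ (V₀/V)^(Q_out/(Q_in−Q_out)) = 69.9 × (11.0/5.5469)^(-2.3855) = 13.651 mg.
C = m/V = 13.651/5.5469 = 2.4610 mg/m³.

2.46 mg/m³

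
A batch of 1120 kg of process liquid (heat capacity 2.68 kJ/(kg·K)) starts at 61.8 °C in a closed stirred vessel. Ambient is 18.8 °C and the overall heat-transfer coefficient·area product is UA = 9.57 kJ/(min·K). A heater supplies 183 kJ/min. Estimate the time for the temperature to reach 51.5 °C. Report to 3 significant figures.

177 min

M c_p dT/dt = −UA(T − T_amb) + Q̇.
τ = M c_p/UA = 313.65 min; T_ss = T_amb + Q̇/UA = 18.8 + 183/9.57 = 37.922 °C.
T(t) = T_ss + (T₀ − T_ss)e^(−t/τ); set T = 51.5:
t = −τ ln[(T − T_ss)/(T₀ − T_ss)] = −313.65 · ln(0.56864) = 177.06 min.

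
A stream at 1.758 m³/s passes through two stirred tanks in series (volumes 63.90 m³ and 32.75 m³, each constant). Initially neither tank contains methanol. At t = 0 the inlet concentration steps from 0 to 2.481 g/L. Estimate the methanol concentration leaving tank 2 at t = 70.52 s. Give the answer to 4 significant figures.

Each tank obeys Vᵢ dCᵢ/dt = Q(Cᵢ₋₁ − Cᵢ), so τᵢ = Vᵢ/Q.
τ₁ = 63.90/1.758 = 36.3481 s; τ₂ = 32.75/1.758 = 18.6291 s.
Solving the cascade with C₁(0)=C₂(0)=0 gives C₂(t) = C_in[1 − (τ₁ e^(−t/τ₁) − τ₂ e^(−t/τ₂))/(τ₁ − τ₂)].
At t = 70.52: e^(−t/τ₁) = 0.143686, e^(−t/τ₂) = 0.0226982.
C₂ = 2.481·[1 − (36.3481·0.143686 − 18.6291·0.0226982)/(17.7190)] = 2.481·0.729113 = 1.80893 g/L.

1.809 g/L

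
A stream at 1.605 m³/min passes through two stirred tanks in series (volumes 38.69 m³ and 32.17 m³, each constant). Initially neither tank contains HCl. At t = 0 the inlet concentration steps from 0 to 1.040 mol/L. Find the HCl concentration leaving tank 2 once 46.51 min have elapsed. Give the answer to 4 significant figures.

0.6478 mol/L

Time constants: τᵢ = Vᵢ/Q for each well-mixed tank.
τ₁ = 38.69/1.605 = 24.1059 min; τ₂ = 32.17/1.605 = 20.0436 min.
Tank 1: C₁ = C_in(1 − e^(−t/τ₁)). Tank 2 (τ₁ ≠ τ₂): C₂ = C_in[1 − (τ₁ e^(−t/τ₁) − τ₂ e^(−t/τ₂))/(τ₁ − τ₂)].
At t = 46.51: e^(−t/τ₁) = 0.145235, e^(−t/τ₂) = 0.0982304.
C₂ = 1.040·[1 − (24.1059·0.145235 − 20.0436·0.0982304)/(4.06231)] = 1.040·0.622841 = 0.647755 mol/L.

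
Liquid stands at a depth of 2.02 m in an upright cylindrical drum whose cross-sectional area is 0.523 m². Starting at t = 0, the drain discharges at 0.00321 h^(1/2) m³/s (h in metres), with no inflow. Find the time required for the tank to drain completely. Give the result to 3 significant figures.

A dh/dt = −Q_out = −0.00321 √h.
Separate and integrate: 2(√h − √h₀) = −(0.00321/A) t.
Tank is empty when √h = 0: t_empty = 2A√h₀/0.00321.
t_empty = 2·0.523·√2.02/0.00321 = 1.0460·1.4213/0.00321 = 463.13 s.

463 s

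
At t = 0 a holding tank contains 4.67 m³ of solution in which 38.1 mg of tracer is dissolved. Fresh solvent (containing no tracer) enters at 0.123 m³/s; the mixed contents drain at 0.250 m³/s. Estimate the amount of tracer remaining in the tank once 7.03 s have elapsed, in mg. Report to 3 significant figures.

25.1 mg

Total volume: dV/dt = Q_in − Q_out = -0.12700 m³/s, so V(t) = 4.67 − 0.12700 t and V(7.03) = 3.7772 m³.
Solute balance: dm/dt = 0 − Q_out C = −Q_out m/V(t).
Separate: dm/m = −Q_out dt/V(t) ⇒ ln(m/m₀) = −(Q_out/(Q_in−Q_out)) ln(V/V₀).
m = m₀ (V₀/V)^(Q_out/(Q_in−Q_out)) = 38.1 × (4.67/3.7772)^(-1.9685) = 25.092 mg.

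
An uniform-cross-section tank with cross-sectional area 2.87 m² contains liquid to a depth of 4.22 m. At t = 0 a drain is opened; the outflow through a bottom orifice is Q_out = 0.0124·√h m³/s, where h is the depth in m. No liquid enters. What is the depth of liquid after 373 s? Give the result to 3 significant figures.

1.56 m

Unsteady balance on liquid volume: A dh/dt = −0.0124 √h.
Separate and integrate: 2(√h − √h₀) = −(0.0124/A) t.
√h = √4.22 − 0.0124·373/(2·2.87) = 2.0543 − 0.80578 = 1.2485.
h = 1.2485² = 1.5587 m.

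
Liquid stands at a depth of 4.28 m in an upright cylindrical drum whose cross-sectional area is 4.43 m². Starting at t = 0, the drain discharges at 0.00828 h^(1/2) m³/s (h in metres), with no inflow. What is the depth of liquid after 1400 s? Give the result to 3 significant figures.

0.578 m

Unsteady balance on liquid volume: A dh/dt = −0.00828 √h.
Separate and integrate: 2(√h − √h₀) = −(0.00828/A) t.
√h = √4.28 − 0.00828·1400/(2·4.43) = 2.0688 − 1.3084 = 0.76046.
h = 0.76046² = 0.57831 m.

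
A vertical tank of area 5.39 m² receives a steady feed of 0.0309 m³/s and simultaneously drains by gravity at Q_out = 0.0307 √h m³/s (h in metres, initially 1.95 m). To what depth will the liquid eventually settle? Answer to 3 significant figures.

1.01 m

Mass balance (ρ constant): A dh/dt = Q_in − 0.0307 √h. At steady state dh/dt = 0:
Q_in = 0.0307 √h_ss ⇒ √h_ss = 0.0309/0.0307 = 1.0065.
h_ss = 1.0065² = 1.0131 m. (Since h₀ = 1.95 m > h_ss, the level will fall toward this value.)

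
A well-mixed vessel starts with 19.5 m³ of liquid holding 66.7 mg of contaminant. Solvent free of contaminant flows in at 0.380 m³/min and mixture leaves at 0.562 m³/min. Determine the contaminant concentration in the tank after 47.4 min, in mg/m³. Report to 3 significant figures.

Total volume: dV/dt = Q_in − Q_out = -0.18200 m³/min, so V(t) = 19.5 − 0.18200 t and V(47.4) = 10.873 m³.
Solute balance: dm/dt = 0 − Q_out C = −Q_out m/V(t).
dm/m = −Q_out dt/(V₀ − 0.18200 t); integrating gives ln(m/m₀) = −(Q_out/(Q_in−Q_out)) ln(V/V₀).
m = m₀ (V₀/V)^(Q_out/(Q_in−Q_out)) = 66.7 × (19.5/10.873)^(-3.0879) = 10.985 mg.
C = m/V = 10.985/10.873 = 1.0103 mg/m³.

1.01 mg/m³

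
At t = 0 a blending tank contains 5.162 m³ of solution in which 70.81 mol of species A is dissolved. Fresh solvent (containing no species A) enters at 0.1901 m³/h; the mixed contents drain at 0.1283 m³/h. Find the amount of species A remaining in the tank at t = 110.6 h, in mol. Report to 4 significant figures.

Total volume: dV/dt = Q_in − Q_out = 0.0618000 m³/h, so V(t) = 5.162 + 0.0618000 t and V(110.6) = 11.9971 m³.
Species balance (pure solvent in): dm/dt = −Q_out · m/V(t).
Separate: dm/m = −Q_out dt/V(t) ⇒ ln(m/m₀) = −(Q_out/(Q_in−Q_out)) ln(V/V₀).
m = m₀ (V₀/V)^(Q_out/(Q_in−Q_out)) = 70.81 × (5.162/11.9971)^(2.07605) = 12.2949 mol.

12.29 mol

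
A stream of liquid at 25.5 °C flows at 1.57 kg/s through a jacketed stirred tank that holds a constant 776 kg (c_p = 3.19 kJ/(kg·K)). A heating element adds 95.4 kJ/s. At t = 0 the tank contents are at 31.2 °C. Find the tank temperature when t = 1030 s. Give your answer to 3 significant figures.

42.9 °C

M c_p dT/dt = ṁ c_p (T_in − T) + Q̇.
τ = M/ṁ = 494.27 s; T_ss = T_in + Q̇/(ṁ c_p) = 25.5 + 95.4/(1.57·3.19) = 44.548 °C.
T approaches T_ss exponentially: T(t) = T_ss + (T₀ − T_ss) e^(−t/τ).
T(1030) = 44.548 + (-13.348)·e^(−1030/494.27) = 44.548 + (-13.348)·0.12444 = 42.887 °C.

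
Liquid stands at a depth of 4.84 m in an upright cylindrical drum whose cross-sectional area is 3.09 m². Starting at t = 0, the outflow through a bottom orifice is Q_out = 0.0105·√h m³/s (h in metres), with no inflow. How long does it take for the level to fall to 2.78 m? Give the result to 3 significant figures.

314 s

A dh/dt = −Q_out = −0.0105 √h.
Separate and integrate: 2(√h − √h₀) = −(0.0105/A) t.
t = 2A(√h₀ − √h)/0.0105 = 2·3.09·(√4.84 − √2.78)/0.0105
  = 6.1800 × (2.2000 − 1.6673) / 0.0105 = 313.51 s.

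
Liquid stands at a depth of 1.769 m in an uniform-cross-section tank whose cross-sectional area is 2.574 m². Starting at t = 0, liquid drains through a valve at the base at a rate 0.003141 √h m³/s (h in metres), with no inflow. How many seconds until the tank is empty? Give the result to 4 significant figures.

With no inflow, A dh/dt = −0.003141 √h.
This is separable: 2 d(√h)/dt = −0.003141/A, so √h = √h₀ − (0.003141/(2A)) t.
Set h = 0: 2√h₀ = (0.003141/A) t_empty ⇒ t_empty = 2A√h₀/0.003141.
t_empty = 2·2.574·√1.769/0.003141 = 5.14800·1.33004/0.003141 = 2179.89 s.

2180 s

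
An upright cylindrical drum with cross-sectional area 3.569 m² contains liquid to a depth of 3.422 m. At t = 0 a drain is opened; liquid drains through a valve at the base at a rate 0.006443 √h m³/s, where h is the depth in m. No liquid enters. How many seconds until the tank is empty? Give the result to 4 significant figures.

2049 s

A dh/dt = −Q_out = −0.006443 √h.
∫ h^(−1/2) dh = −(0.006443/A) ∫ dt, giving 2√h = 2√h₀ − (0.006443/A) t.
Set h = 0: 2√h₀ = (0.006443/A) t_empty ⇒ t_empty = 2A√h₀/0.006443.
t_empty = 2·3.569·√3.422/0.006443 = 7.13800·1.84986/0.006443 = 2049.41 s.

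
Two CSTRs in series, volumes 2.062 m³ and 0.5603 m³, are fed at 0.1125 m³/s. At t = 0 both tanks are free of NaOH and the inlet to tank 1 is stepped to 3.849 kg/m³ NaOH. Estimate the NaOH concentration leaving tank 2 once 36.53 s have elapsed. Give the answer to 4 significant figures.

Time constants: τᵢ = Vᵢ/Q for each well-mixed tank.
τ₁ = 2.062/0.1125 = 18.3289 s; τ₂ = 0.5603/0.1125 = 4.98044 s.
Solving the cascade with C₁(0)=C₂(0)=0 gives C₂(t) = C_in[1 − (τ₁ e^(−t/τ₁) − τ₂ e^(−t/τ₂))/(τ₁ − τ₂)].
At t = 36.53: e^(−t/τ₁) = 0.136282, e^(−t/τ₂) = 0.000652508.
C₂ = 3.849·[1 − (18.3289·0.136282 − 4.98044·0.000652508)/(13.3484)] = 3.849·0.813113 = 3.12967 kg/m³.

3.130 kg/m³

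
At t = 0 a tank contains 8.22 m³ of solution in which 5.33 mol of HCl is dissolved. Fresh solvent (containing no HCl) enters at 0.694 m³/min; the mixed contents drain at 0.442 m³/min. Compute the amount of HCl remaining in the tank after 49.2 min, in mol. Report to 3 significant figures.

1.06 mol

Let m(t) be the amount of HCl. Volume: V(t) = V₀ + (Q_in − Q_out) t = 8.22 + 0.25200 t; V(49.2) = 20.618 m³.
Solute balance: dm/dt = 0 − Q_out C = −Q_out m/V(t).
dm/m = −Q_out dt/(V₀ + 0.25200 t); integrating gives ln(m/m₀) = −(Q_out/(Q_in−Q_out)) ln(V/V₀).
m = m₀ (V₀/V)^(Q_out/(Q_in−Q_out)) = 5.33 × (8.22/20.618)^(1.7540) = 1.0622 mol.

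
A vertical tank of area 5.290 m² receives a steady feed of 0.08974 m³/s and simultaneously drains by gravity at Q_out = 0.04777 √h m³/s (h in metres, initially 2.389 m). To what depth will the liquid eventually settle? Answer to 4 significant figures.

3.529 m

Volume balance on the tank: A dh/dt = Q_in − 0.04777 √h. At steady state dh/dt = 0:
Q_in = 0.04777 √h_ss ⇒ √h_ss = 0.08974/0.04777 = 1.87858.
h_ss = 1.87858² = 3.52908 m. (Since h₀ = 2.389 m < h_ss, the level will rise toward this value.)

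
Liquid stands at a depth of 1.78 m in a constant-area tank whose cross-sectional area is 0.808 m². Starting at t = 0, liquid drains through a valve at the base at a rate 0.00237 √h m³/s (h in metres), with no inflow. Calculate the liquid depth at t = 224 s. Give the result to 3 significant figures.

Unsteady balance on liquid volume: A dh/dt = −0.00237 √h.
Separate and integrate: 2(√h − √h₀) = −(0.00237/A) t.
√h = √1.78 − 0.00237·224/(2·0.808) = 1.3342 − 0.32851 = 1.0057.
h = 1.0057² = 1.0113 m.

1.01 m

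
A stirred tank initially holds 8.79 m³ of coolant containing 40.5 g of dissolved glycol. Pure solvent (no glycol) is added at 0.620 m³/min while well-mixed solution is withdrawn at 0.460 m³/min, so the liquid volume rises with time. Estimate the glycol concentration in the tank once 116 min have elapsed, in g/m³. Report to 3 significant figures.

0.0567 g/m³

Total volume: dV/dt = Q_in − Q_out = 0.16000 m³/min, so V(t) = 8.79 + 0.16000 t and V(116) = 27.350 m³.
Species balance (pure solvent in): dm/dt = −Q_out · m/V(t).
Separate: dm/m = −Q_out dt/V(t) ⇒ ln(m/m₀) = −(Q_out/(Q_in−Q_out)) ln(V/V₀).
m = m₀ (V₀/V)^(Q_out/(Q_in−Q_out)) = 40.5 × (8.79/27.350)^(2.8750) = 1.5494 g.
C = m/V = 1.5494/27.350 = 0.056652 g/m³.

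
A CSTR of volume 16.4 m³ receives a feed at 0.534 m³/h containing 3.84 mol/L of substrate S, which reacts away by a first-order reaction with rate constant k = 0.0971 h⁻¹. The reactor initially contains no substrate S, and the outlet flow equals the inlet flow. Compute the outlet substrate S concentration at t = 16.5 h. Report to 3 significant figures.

0.851 mol/L

Accumulation = in − out − consumed: V dC/dt = Q C_in − Q C − k V C.
dC/dt = (Q/V) C_in − (Q/V + k) C; effective rate a = Q/V + k = 0.032561 + 0.0971 = 0.12966 h⁻¹.
C_ss = Q C_in/(Q + kV) = 0.96432 mol/L; C(t) = C_ss + (C₀ − C_ss) e^(−a t).
C(16.5) = 0.96432 + (-0.96432)·e^(−0.12966·16.5) = 0.96432 + (-0.96432)·0.11772 = 0.85079 mol/L.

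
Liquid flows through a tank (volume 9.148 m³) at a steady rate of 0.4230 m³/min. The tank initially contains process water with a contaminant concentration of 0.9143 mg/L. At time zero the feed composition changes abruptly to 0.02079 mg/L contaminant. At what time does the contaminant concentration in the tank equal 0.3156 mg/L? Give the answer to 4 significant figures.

23.98 min

Species balance: V dC/dt = Q(C_in − C) ⇒ τ = V/Q = 21.6265 min.
C(t) = C_in + (C₀ − C_in) e^(−t/τ). Set C = 0.3156 and solve for t:
e^(−t/τ) = (C − C_in)/(C₀ − C_in) = (0.3156 − 0.02079)/(0.9143 − 0.02079) = 0.329946
t = −τ ln(…) = 21.6265 × 1.10883 = 23.9800 min.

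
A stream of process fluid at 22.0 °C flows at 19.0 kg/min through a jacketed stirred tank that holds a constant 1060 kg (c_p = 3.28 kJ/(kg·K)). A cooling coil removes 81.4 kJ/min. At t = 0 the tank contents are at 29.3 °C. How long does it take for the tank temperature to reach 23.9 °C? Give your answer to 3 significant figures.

Unsteady energy balance on the tank contents: M c_p dT/dt = ṁ c_p (T_in − T) − 81.4.
τ = M/ṁ = 55.789 min; T_ss = T_in − Q̇/(ṁ c_p) = 20.694 °C.
T(t) = T_ss + (T₀ − T_ss) e^(−t/τ). Set T = 23.9:
e^(−t/τ) = (23.9 − 20.694)/(29.3 − 20.694) = 0.37254
t = −55.789 · ln(0.37254) = 55.087 min.

55.1 min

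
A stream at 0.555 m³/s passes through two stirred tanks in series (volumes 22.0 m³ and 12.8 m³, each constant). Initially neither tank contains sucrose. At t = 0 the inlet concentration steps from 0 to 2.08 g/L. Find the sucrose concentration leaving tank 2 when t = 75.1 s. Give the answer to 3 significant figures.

1.44 g/L

Each tank obeys Vᵢ dCᵢ/dt = Q(Cᵢ₋₁ − Cᵢ), so τᵢ = Vᵢ/Q.
τ₁ = 22.0/0.555 = 39.640 s; τ₂ = 12.8/0.555 = 23.063 s.
Tank 1: C₁ = C_in(1 − e^(−t/τ₁)). Tank 2 (τ₁ ≠ τ₂): C₂ = C_in[1 − (τ₁ e^(−t/τ₁) − τ₂ e^(−t/τ₂))/(τ₁ − τ₂)].
At t = 75.1: e^(−t/τ₁) = 0.15038, e^(−t/τ₂) = 0.038531.
C₂ = 2.08·[1 − (39.640·0.15038 − 23.063·0.038531)/(16.577)] = 2.08·0.69400 = 1.4435 g/L.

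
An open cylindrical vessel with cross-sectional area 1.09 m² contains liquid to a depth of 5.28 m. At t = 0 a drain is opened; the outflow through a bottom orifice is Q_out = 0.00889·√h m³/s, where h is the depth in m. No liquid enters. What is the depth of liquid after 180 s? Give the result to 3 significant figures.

Mass balance (ρ constant): A dh/dt = −0.00889 √h.
∫ h^(−1/2) dh = −(0.00889/A) ∫ dt, giving 2√h = 2√h₀ − (0.00889/A) t.
√h = √5.28 − 0.00889·180/(2·1.09) = 2.2978 − 0.73404 = 1.5638.
h = 1.5638² = 2.4454 m.

2.45 m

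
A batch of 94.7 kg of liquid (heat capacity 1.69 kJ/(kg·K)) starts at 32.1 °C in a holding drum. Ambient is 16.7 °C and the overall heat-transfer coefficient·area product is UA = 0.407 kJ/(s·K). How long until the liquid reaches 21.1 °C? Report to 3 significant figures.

M c_p dT/dt = −UA(T − T_amb).
τ = M c_p/UA = 393.23 s; T_ss = T_amb = 16.700 °C.
T(t) = T_ss + (T₀ − T_ss)e^(−t/τ); set T = 21.1:
t = −τ ln[(T − T_ss)/(T₀ − T_ss)] = −393.23 · ln(0.28571) = 492.62 s.

493 s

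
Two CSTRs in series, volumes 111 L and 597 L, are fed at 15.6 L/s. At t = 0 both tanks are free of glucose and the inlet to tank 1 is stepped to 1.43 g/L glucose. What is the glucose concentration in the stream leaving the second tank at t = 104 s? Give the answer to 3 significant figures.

1.31 g/L

Each tank obeys Vᵢ dCᵢ/dt = Q(Cᵢ₋₁ − Cᵢ), so τᵢ = Vᵢ/Q.
τ₁ = 111/15.6 = 7.1154 s; τ₂ = 597/15.6 = 38.269 s.
Solving the cascade with C₁(0)=C₂(0)=0 gives C₂(t) = C_in[1 − (τ₁ e^(−t/τ₁) − τ₂ e^(−t/τ₂))/(τ₁ − τ₂)].
At t = 104: e^(−t/τ₁) = 4.4901e-07, e^(−t/τ₂) = 0.066034.
C₂ = 1.43·[1 − (7.1154·4.4901e-07 − 38.269·0.066034)/(-31.154)] = 1.43·0.91888 = 1.3140 g/L.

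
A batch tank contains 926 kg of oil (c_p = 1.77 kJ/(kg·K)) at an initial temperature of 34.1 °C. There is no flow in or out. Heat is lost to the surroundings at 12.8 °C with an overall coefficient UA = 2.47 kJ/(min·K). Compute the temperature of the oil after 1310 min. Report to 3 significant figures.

Lumped-capacitance energy balance: M c_p dT/dt = UA(T_amb − T).
dT/dt = (T_ss − T)/τ with T_ss = T_amb = 12.800 °C, τ = M c_p/UA = 926·1.77/2.47 = 663.57 min.
Integrating: T(t) = T_ss + (T₀ − T_ss) e^(−t/τ).
T(1310) = 12.800 + (21.300)·0.13888 = 15.758 °C.

15.8 °C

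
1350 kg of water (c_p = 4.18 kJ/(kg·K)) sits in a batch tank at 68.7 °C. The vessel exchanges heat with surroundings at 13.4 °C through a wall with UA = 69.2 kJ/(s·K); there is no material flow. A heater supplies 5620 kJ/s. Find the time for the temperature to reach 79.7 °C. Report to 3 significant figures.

Lumped-capacitance energy balance: M c_p dT/dt = UA(T_amb − T) + Q̇.
τ = M c_p/UA = 81.546 s; T_ss = T_amb + Q̇/UA = 13.4 + 5620/69.2 = 94.614 °C.
T(t) = T_ss + (T₀ − T_ss)e^(−t/τ); set T = 79.7:
t = −τ ln[(T − T_ss)/(T₀ − T_ss)] = −81.546 · ln(0.57552) = 45.053 s.

45.1 s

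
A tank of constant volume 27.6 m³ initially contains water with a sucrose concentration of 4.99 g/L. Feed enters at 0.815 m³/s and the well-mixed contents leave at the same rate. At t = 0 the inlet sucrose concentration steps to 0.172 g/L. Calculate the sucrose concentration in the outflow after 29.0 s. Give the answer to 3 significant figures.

2.22 g/L

Accumulation = in − out for the solute gives V dC/dt = Q(C_in − C).
So dC/dt = (C_in − C)/τ with τ = V/Q = 27.6/0.815 = 33.865 s.
Solution: C(t) = C_in + (C₀ − C_in) e^(−t/τ).
C(29.0) = 0.172 + (4.99 − 0.172)·e^(−29.0/33.865) = 0.172 + (4.8180)·0.42471 = 2.2183 g/L.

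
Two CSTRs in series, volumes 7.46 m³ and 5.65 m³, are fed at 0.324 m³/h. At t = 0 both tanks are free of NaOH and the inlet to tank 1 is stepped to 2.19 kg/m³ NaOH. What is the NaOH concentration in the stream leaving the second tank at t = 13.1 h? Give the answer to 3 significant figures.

Each tank obeys Vᵢ dCᵢ/dt = Q(Cᵢ₋₁ − Cᵢ), so τᵢ = Vᵢ/Q.
τ₁ = 7.46/0.324 = 23.025 h; τ₂ = 5.65/0.324 = 17.438 h.
Solving the cascade with C₁(0)=C₂(0)=0 gives C₂(t) = C_in[1 − (τ₁ e^(−t/τ₁) − τ₂ e^(−t/τ₂))/(τ₁ − τ₂)].
At t = 13.1: e^(−t/τ₁) = 0.56612, e^(−t/τ₂) = 0.47179.
C₂ = 2.19·[1 − (23.025·0.56612 − 17.438·0.47179)/(5.5864)] = 2.19·0.13944 = 0.30537 kg/m³.

0.305 kg/m³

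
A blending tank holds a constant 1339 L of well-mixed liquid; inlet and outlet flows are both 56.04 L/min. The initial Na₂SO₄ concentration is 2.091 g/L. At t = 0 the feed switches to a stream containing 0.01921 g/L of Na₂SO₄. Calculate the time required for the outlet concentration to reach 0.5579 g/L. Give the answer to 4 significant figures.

Transient balance on the dissolved component: V dC/dt = Q(C_in − C), so τ = V/Q = 23.8936 min.
C(t) = C_in + (C₀ − C_in) e^(−t/τ). Set C = 0.5579 and solve for t:
e^(−t/τ) = (C − C_in)/(C₀ − C_in) = (0.5579 − 0.01921)/(2.091 − 0.01921) = 0.260012
t = −τ ln(…) = 23.8936 × 1.34703 = 32.1854 min.

32.19 min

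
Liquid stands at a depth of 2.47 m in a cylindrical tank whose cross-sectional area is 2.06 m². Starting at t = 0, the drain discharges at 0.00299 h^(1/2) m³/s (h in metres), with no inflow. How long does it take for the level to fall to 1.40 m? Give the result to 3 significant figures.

535 s

A dh/dt = −Q_out = −0.00299 √h.
∫ h^(−1/2) dh = −(0.00299/A) ∫ dt, giving 2√h = 2√h₀ − (0.00299/A) t.
t = 2A(√h₀ − √h)/0.00299 = 2·2.06·(√2.47 − √1.40)/0.00299
  = 4.1200 × (1.5716 − 1.1832) / 0.00299 = 535.20 s.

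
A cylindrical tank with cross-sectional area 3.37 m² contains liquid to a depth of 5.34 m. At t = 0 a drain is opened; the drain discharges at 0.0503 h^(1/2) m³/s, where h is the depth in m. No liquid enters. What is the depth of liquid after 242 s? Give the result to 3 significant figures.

A dh/dt = −Q_out = −0.0503 √h.
This is separable: 2 d(√h)/dt = −0.0503/A, so √h = √h₀ − (0.0503/(2A)) t.
√h = √5.34 − 0.0503·242/(2·3.37) = 2.3108 − 1.8060 = 0.50482.
h = 0.50482² = 0.25484 m.

0.255 m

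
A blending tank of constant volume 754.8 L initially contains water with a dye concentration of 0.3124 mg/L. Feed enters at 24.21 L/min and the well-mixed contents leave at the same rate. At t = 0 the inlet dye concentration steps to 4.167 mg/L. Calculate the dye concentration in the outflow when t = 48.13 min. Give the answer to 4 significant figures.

Mass balance on the solute (V constant): V dC/dt = Q(C_in − C).
Rewrite as dC/dt + C/τ = C_in/τ, τ = V/Q = 31.1772 min.
Integrating: C(t) = C_in + (C₀ − C_in) e^(−t/τ).
C(48.13) = 4.167 + (0.3124 − 4.167)·e^(−48.13/31.1772) = 4.167 + (-3.85460)·0.213577 = 3.34374 mg/L.

3.344 mg/L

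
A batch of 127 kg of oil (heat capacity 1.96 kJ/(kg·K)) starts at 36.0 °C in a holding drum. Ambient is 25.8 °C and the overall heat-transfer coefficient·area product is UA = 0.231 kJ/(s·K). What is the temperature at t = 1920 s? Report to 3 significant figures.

27.5 °C

M c_p dT/dt = −UA(T − T_amb).
dT/dt = (T_ss − T)/τ with T_ss = T_amb = 25.800 °C, τ = M c_p/UA = 127·1.96/0.231 = 1077.6 s.
T approaches T_ss exponentially: T(t) = T_ss + (T₀ − T_ss) e^(−t/τ).
T(1920) = 25.800 + (10.200)·0.16834 = 27.517 °C.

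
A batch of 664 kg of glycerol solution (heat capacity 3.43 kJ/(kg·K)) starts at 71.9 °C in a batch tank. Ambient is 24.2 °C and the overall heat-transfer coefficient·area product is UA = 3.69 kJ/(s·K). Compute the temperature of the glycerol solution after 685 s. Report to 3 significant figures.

39.9 °C

Energy balance: M c_p dT/dt = −UA(T − T_amb).
dT/dt = (T_ss − T)/τ with T_ss = T_amb = 24.200 °C, τ = M c_p/UA = 664·3.43/3.69 = 617.21 s.
T approaches T_ss exponentially: T(t) = T_ss + (T₀ − T_ss) e^(−t/τ).
T(685) = 24.200 + (47.700)·0.32962 = 39.923 °C.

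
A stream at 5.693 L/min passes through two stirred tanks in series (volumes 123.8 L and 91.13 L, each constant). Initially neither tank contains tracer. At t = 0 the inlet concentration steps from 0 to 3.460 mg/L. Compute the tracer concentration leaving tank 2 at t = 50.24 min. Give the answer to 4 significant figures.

Time constants: τᵢ = Vᵢ/Q for each well-mixed tank.
τ₁ = 123.8/5.693 = 21.7460 min; τ₂ = 91.13/5.693 = 16.0074 min.
Tank 1: C₁ = C_in(1 − e^(−t/τ₁)). Tank 2 (τ₁ ≠ τ₂): C₂ = C_in[1 − (τ₁ e^(−t/τ₁) − τ₂ e^(−t/τ₂))/(τ₁ − τ₂)].
At t = 50.24: e^(−t/τ₁) = 0.0992305, e^(−t/τ₂) = 0.0433455.
C₂ = 3.460·[1 − (21.7460·0.0992305 − 16.0074·0.0433455)/(5.73863)] = 3.460·0.744883 = 2.57730 mg/L.

2.577 mg/L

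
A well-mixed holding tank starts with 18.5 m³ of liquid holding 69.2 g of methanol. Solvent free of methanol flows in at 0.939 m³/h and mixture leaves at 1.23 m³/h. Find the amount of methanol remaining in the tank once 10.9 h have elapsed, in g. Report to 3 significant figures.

Total volume: dV/dt = Q_in − Q_out = -0.29100 m³/h, so V(t) = 18.5 − 0.29100 t and V(10.9) = 15.328 m³.
Solute balance: dm/dt = 0 − Q_out C = −Q_out m/V(t).
Separate: dm/m = −Q_out dt/V(t) ⇒ ln(m/m₀) = −(Q_out/(Q_in−Q_out)) ln(V/V₀).
m = m₀ (V₀/V)^(Q_out/(Q_in−Q_out)) = 69.2 × (18.5/15.328)^(-4.2268) = 31.250 g.

31.2 g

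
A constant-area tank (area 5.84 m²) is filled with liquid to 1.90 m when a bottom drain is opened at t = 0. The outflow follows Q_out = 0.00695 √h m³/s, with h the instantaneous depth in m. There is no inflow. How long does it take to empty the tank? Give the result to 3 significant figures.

2320 s

Accumulation of liquid (constant cross-section A): A dh/dt = −0.00695 √h.
Separate and integrate: 2(√h − √h₀) = −(0.00695/A) t.
Tank is empty when √h = 0: t_empty = 2A√h₀/0.00695.
t_empty = 2·5.84·√1.90/0.00695 = 11.680·1.3784/0.00695 = 2316.5 s.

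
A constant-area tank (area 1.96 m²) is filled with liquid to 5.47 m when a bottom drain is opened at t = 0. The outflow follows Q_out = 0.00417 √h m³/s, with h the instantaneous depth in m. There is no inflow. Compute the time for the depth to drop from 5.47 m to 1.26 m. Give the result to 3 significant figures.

1140 s

With no inflow, A dh/dt = −0.00417 √h.
Separate and integrate: 2(√h − √h₀) = −(0.00417/A) t.
t = 2A(√h₀ − √h)/0.00417 = 2·1.96·(√5.47 − √1.26)/0.00417
  = 3.9200 × (2.3388 − 1.1225) / 0.00417 = 1143.4 s.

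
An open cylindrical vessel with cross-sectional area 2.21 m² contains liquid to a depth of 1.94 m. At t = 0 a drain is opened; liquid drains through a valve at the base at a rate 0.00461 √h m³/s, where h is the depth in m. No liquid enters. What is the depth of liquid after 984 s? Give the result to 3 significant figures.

With no inflow, A dh/dt = −0.00461 √h.
Separate and integrate: 2(√h − √h₀) = −(0.00461/A) t.
√h = √1.94 − 0.00461·984/(2·2.21) = 1.3928 − 1.0263 = 0.36654.
h = 0.36654² = 0.13435 m.

0.134 m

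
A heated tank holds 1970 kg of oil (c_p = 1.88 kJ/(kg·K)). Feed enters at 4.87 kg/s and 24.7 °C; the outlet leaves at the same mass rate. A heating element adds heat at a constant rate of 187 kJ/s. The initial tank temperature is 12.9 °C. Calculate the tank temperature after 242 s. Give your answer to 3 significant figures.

First-law balance (no shaft work): M c_p dT/dt = ṁ c_p (T_in − T) + 187.
τ = M/ṁ = 404.52 s; T_ss = T_in + Q̇/(ṁ c_p) = 24.7 + 187/(4.87·1.88) = 45.125 °C.
T approaches T_ss exponentially: T(t) = T_ss + (T₀ − T_ss) e^(−t/τ).
T(242) = 45.125 + (-32.225)·e^(−242/404.52) = 45.125 + (-32.225)·0.54978 = 27.408 °C.

27.4 °C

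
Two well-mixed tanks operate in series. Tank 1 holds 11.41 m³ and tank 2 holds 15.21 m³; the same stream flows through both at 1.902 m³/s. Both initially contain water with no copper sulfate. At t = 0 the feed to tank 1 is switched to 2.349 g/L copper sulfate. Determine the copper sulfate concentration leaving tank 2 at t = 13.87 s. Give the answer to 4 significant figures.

1.388 g/L

Time constants: τᵢ = Vᵢ/Q for each well-mixed tank.
τ₁ = 11.41/1.902 = 5.99895 s; τ₂ = 15.21/1.902 = 7.99685 s.
Tank 1: C₁ = C_in(1 − e^(−t/τ₁)). Tank 2 (τ₁ ≠ τ₂): C₂ = C_in[1 − (τ₁ e^(−t/τ₁) − τ₂ e^(−t/τ₂))/(τ₁ − τ₂)].
At t = 13.87: e^(−t/τ₁) = 0.0990558, e^(−t/τ₂) = 0.176500.
C₂ = 2.349·[1 − (5.99895·0.0990558 − 7.99685·0.176500)/(-1.99790)] = 2.349·0.590963 = 1.38817 g/L.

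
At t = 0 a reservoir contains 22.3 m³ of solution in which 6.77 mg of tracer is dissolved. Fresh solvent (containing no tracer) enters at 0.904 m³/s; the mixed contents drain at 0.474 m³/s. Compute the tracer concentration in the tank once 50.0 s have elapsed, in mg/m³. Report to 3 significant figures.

0.0734 mg/m³

Total volume: dV/dt = Q_in − Q_out = 0.43000 m³/s, so V(t) = 22.3 + 0.43000 t and V(50.0) = 43.800 m³.
Species balance (pure solvent in): dm/dt = −Q_out · m/V(t).
dm/m = −Q_out dt/(V₀ + 0.43000 t); integrating gives ln(m/m₀) = −(Q_out/(Q_in−Q_out)) ln(V/V₀).
m = m₀ (V₀/V)^(Q_out/(Q_in−Q_out)) = 6.77 × (22.3/43.800)^(1.1023) = 3.2168 mg.
C = m/V = 3.2168/43.800 = 0.073442 mg/m³.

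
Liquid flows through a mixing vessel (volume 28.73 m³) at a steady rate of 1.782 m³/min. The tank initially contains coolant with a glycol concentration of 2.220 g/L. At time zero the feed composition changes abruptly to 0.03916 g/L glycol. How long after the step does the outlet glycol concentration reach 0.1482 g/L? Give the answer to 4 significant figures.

48.30 min

Species balance: V dC/dt = Q(C_in − C) ⇒ τ = V/Q = 16.1223 min.
C(t) = C_in + (C₀ − C_in) e^(−t/τ). Set C = 0.1482 and solve for t:
e^(−t/τ) = (C − C_in)/(C₀ − C_in) = (0.1482 − 0.03916)/(2.220 − 0.03916) = 0.0499991
t = −τ ln(…) = 16.1223 × 2.99575 = 48.2985 min.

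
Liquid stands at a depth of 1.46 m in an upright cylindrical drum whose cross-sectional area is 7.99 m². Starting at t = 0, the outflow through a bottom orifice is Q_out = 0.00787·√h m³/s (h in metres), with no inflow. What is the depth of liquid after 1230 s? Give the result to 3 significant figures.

0.363 m

Volume balance on the tank: A dh/dt = −0.00787 √h.
Separate and integrate: 2(√h − √h₀) = −(0.00787/A) t.
√h = √1.46 − 0.00787·1230/(2·7.99) = 1.2083 − 0.60576 = 0.60254.
h = 0.60254² = 0.36306 m.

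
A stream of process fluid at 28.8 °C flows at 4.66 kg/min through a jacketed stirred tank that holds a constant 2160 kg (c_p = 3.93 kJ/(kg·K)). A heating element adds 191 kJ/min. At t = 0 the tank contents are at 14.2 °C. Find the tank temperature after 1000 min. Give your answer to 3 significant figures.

M c_p dT/dt = ṁ c_p (T_in − T) + Q̇.
τ = M/ṁ = 463.52 min; T_ss = T_in + Q̇/(ṁ c_p) = 28.8 + 191/(4.66·3.93) = 39.229 °C.
T approaches T_ss exponentially: T(t) = T_ss + (T₀ − T_ss) e^(−t/τ).
T(1000) = 39.229 + (-25.029)·e^(−1000/463.52) = 39.229 + (-25.029)·0.11562 = 36.335 °C.

36.3 °C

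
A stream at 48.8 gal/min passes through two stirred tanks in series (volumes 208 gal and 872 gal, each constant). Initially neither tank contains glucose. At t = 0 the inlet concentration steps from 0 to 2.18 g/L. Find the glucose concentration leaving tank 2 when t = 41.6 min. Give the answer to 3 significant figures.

1.90 g/L

Species balance on tank i: dCᵢ/dt = (Cᵢ₋₁ − Cᵢ)/τᵢ with τᵢ = Vᵢ/Q.
τ₁ = 208/48.8 = 4.2623 min; τ₂ = 872/48.8 = 17.869 min.
Solving the cascade with C₁(0)=C₂(0)=0 gives C₂(t) = C_in[1 − (τ₁ e^(−t/τ₁) − τ₂ e^(−t/τ₂))/(τ₁ − τ₂)].
At t = 41.6: e^(−t/τ₁) = 5.7715e-05, e^(−t/τ₂) = 0.097483.
C₂ = 2.18·[1 − (4.2623·5.7715e-05 − 17.869·0.097483)/(-13.607)] = 2.18·0.87200 = 1.9010 g/L.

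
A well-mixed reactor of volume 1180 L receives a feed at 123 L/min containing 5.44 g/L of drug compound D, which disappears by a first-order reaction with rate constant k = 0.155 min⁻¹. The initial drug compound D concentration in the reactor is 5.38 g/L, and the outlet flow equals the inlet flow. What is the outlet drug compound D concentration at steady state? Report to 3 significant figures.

2.19 g/L

Species balance: V dC/dt = Q C_in − Q C − k V C.
At steady state: 0 = Q C_in − (Q + kV) C_ss, so C_ss = Q C_in/(Q + kV).
C_ss = 123·5.44/(123 + 0.155·1180) = 669.12/305.90 = 2.1874 g/L.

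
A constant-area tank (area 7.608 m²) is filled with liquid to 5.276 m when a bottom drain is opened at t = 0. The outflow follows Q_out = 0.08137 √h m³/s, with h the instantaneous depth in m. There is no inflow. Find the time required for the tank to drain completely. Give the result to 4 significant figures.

429.5 s

Unsteady balance on liquid volume: A dh/dt = −0.08137 √h.
∫ h^(−1/2) dh = −(0.08137/A) ∫ dt, giving 2√h = 2√h₀ − (0.08137/A) t.
Tank is empty when √h = 0: t_empty = 2A√h₀/0.08137.
t_empty = 2·7.608·√5.276/0.08137 = 15.2160·2.29695/0.08137 = 429.525 s.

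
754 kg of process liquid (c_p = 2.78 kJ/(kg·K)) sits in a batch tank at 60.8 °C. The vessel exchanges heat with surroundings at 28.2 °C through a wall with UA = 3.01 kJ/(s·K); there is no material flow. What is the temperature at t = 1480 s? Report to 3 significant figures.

Unsteady energy balance on the tank contents: M c_p dT/dt = −UA(T − T_amb).
dT/dt = (T_ss − T)/τ with T_ss = T_amb = 28.200 °C, τ = M c_p/UA = 754·2.78/3.01 = 696.39 s.
This is linear first-order; T(t) = T_ss + (T₀ − T_ss) e^(−t/τ).
T(1480) = 28.200 + (32.600)·0.11940 = 32.093 °C.

32.1 °C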